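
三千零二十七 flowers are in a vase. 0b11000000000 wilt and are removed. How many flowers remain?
Convert 三千零二十七 (Chinese numeral) → 3×1000 + 2×10 + 7 = 3027 (decimal)
Convert 0b11000000000 (binary) → 1024 + 512 = 1536 (decimal)
Compute 3027 - 1536 = 1491
1491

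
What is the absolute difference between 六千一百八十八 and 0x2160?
Convert 六千一百八十八 (Chinese numeral) → 6×1000 + 1×100 + 8×10 + 8 = 6188 (decimal)
Convert 0x2160 (hexadecimal) → 2×4096 + 1×256 + 6×16 = 8544 (decimal)
Compute |6188 - 8544| = 2356
2356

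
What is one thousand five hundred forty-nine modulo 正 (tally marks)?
Convert one thousand five hundred forty-nine (English words) → 1×1000 + 5×100 + 49 = 1549 (decimal)
Convert 正 (tally marks) → 5 (decimal)
Compute 1549 mod 5 = 4
4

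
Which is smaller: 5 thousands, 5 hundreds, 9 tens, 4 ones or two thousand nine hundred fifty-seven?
Convert 5 thousands, 5 hundreds, 9 tens, 4 ones (place-value notation) → 5×1000 + 5×100 + 9×10 + 4 = 5594 (decimal)
Convert two thousand nine hundred fifty-seven (English words) → 2×1000 + 9×100 + 57 = 2957 (decimal)
Compare 5594 vs 2957: smaller = 2957
2957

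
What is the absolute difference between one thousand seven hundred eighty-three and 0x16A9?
Convert one thousand seven hundred eighty-three (English words) → 1×1000 + 7×100 + 83 = 1783 (decimal)
Convert 0x16A9 (hexadecimal) → 1×4096 + 6×256 + 10×16 + 9 = 5801 (decimal)
Compute |1783 - 5801| = 4018
4018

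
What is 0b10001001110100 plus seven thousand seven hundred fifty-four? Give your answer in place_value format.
Convert 0b10001001110100 (binary) → 8192 + 512 + 64 + 32 + 16 + 4 = 8820 (decimal)
Convert seven thousand seven hundred fifty-four (English words) → 7×1000 + 7×100 + 54 = 7754 (decimal)
Compute 8820 + 7754 = 16574
Convert 16574 (decimal) → 16574 = 16×1000 + 5×100 + 7×10 + 4 → 16 thousands, 5 hundreds, 7 tens, 4 ones (place-value notation)
16 thousands, 5 hundreds, 7 tens, 4 ones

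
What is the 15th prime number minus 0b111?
The 15th prime number = 47
Convert 0b111 (binary) → 4 + 2 + 1 = 7 (decimal)
Compute 47 - 7 = 40
40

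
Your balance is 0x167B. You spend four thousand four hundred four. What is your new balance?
Convert 0x167B (hexadecimal) → 1×4096 + 6×256 + 7×16 + 11 = 5755 (decimal)
Convert four thousand four hundred four (English words) → 4×1000 + 4×100 + 4 = 4404 (decimal)
Compute 5755 - 4404 = 1351
1351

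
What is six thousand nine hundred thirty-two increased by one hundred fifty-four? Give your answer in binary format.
Convert six thousand nine hundred thirty-two (English words) → 6×1000 + 9×100 + 32 = 6932 (decimal)
Convert one hundred fifty-four (English words) → 1×100 + 54 = 154 (decimal)
Compute 6932 + 154 = 7086
Convert 7086 (decimal) → 7086 = 4096 + 2048 + 512 + 256 + 128 + 32 + 8 + 4 + 2 → 0b1101110101110 (binary)
0b1101110101110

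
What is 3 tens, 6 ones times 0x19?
Convert 3 tens, 6 ones (place-value notation) → 3×10 + 6 = 36 (decimal)
Convert 0x19 (hexadecimal) → 1×16 + 9 = 25 (decimal)
Compute 36 × 25 = 900
900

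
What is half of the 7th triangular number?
The 7th triangular number = 7×8/2 = 28
Compute 28 ÷ 2 = 14
14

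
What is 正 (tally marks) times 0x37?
Convert 正 (tally marks) → 5 (decimal)
Convert 0x37 (hexadecimal) → 3×16 + 7 = 55 (decimal)
Compute 5 × 55 = 275
275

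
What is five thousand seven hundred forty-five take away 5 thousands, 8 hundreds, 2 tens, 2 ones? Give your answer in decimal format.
Convert five thousand seven hundred forty-five (English words) → 5×1000 + 7×100 + 45 = 5745 (decimal)
Convert 5 thousands, 8 hundreds, 2 tens, 2 ones (place-value notation) → 5×1000 + 8×100 + 2×10 + 2 = 5822 (decimal)
Compute 5745 - 5822 = -77
-77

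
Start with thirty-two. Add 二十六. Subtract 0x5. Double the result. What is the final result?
Convert thirty-two (English words) → 32 (decimal)
Start: 32
Convert 二十六 (Chinese numeral) → 2×10 + 6 = 26 (decimal)
32 + 26 = 58
Convert 0x5 (hexadecimal) → 5 (decimal)
58 - 5 = 53
53 × 2 = 106
106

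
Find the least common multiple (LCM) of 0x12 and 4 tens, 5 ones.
Convert 0x12 (hexadecimal) → 1×16 + 2 = 18 (decimal)
Convert 4 tens, 5 ones (place-value notation) → 4×10 + 5 = 45 (decimal)
Compute lcm(18, 45) = 90
90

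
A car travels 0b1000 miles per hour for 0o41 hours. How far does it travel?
Convert 0b1000 (binary) → 8 (decimal)
Convert 0o41 (octal) → 4×8 + 1 = 33 (decimal)
Compute 8 × 33 = 264
264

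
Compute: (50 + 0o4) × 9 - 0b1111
Convert 0o4 (octal) → 4 (decimal)
Convert 0b1111 (binary) → 8 + 4 + 2 + 1 = 15 (decimal)
Expression in decimal: (50 + 4) × 9 - 15
Parentheses first: 50 + 4 = 54
Multiply: 54 × 9 = 486
Subtract: 486 - 15 = 471
471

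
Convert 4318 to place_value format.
Convert 4318 (decimal) → 4318 = 4×1000 + 3×100 + 1×10 + 8 → 4 thousands, 3 hundreds, 1 ten, 8 ones (place-value notation)
4 thousands, 3 hundreds, 1 ten, 8 ones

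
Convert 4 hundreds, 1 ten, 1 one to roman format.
Convert 4 hundreds, 1 ten, 1 one (place-value notation) → 4×100 + 1×10 + 1 = 411 (decimal)
Convert 411 (decimal) → 411 = 400 + 10 + 1 → CDXI (Roman numeral)
CDXI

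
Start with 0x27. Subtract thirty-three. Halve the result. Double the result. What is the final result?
Convert 0x27 (hexadecimal) → 2×16 + 7 = 39 (decimal)
Start: 39
Convert thirty-three (English words) → 33 (decimal)
39 - 33 = 6
6 ÷ 2 = 3
3 × 2 = 6
6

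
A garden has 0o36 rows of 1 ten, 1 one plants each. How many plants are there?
Convert 1 ten, 1 one (place-value notation) → 1×10 + 1 = 11 (decimal)
Convert 0o36 (octal) → 3×8 + 6 = 30 (decimal)
Compute 11 × 30 = 330
330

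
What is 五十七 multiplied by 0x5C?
Convert 五十七 (Chinese numeral) → 5×10 + 7 = 57 (decimal)
Convert 0x5C (hexadecimal) → 5×16 + 12 = 92 (decimal)
Compute 57 × 92 = 5244
5244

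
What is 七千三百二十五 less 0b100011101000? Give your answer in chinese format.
Convert 七千三百二十五 (Chinese numeral) → 7×1000 + 3×100 + 2×10 + 5 = 7325 (decimal)
Convert 0b100011101000 (binary) → 2048 + 128 + 64 + 32 + 8 = 2280 (decimal)
Compute 7325 - 2280 = 5045
Convert 5045 (decimal) → 5045 = 5×1000 + 4×10 + 5 → 五千零四十五 (Chinese numeral)
五千零四十五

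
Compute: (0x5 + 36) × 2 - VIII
Convert 0x5 (hexadecimal) → 5 (decimal)
Convert VIII (Roman numeral) → 5 + 1 + 1 + 1 = 8 (decimal)
Expression in decimal: (5 + 36) × 2 - 8
Parentheses first: 5 + 36 = 41
Multiply: 41 × 2 = 82
Subtract: 82 - 8 = 74
74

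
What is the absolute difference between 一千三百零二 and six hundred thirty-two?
Convert 一千三百零二 (Chinese numeral) → 1×1000 + 3×100 + 2 = 1302 (decimal)
Convert six hundred thirty-two (English words) → 6×100 + 32 = 632 (decimal)
Compute |1302 - 632| = 670
670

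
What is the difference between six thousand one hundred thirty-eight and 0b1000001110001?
Convert six thousand one hundred thirty-eight (English words) → 6×1000 + 1×100 + 38 = 6138 (decimal)
Convert 0b1000001110001 (binary) → 4096 + 64 + 32 + 16 + 1 = 4209 (decimal)
Difference: |6138 - 4209| = 1929
1929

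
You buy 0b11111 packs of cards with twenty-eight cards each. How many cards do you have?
Convert twenty-eight (English words) → 28 (decimal)
Convert 0b11111 (binary) → 16 + 8 + 4 + 2 + 1 = 31 (decimal)
Compute 28 × 31 = 868
868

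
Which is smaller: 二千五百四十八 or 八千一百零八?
Convert 二千五百四十八 (Chinese numeral) → 2×1000 + 5×100 + 4×10 + 8 = 2548 (decimal)
Convert 八千一百零八 (Chinese numeral) → 8×1000 + 1×100 + 8 = 8108 (decimal)
Compare 2548 vs 8108: smaller = 2548
2548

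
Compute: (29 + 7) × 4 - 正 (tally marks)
Convert 正 (tally marks) → 5 (decimal)
Expression in decimal: (29 + 7) × 4 - 5
Parentheses first: 29 + 7 = 36
Multiply: 36 × 4 = 144
Subtract: 144 - 5 = 139
139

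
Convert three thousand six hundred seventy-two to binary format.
Convert three thousand six hundred seventy-two (English words) → 3×1000 + 6×100 + 72 = 3672 (decimal)
Convert 3672 (decimal) → 3672 = 2048 + 1024 + 512 + 64 + 16 + 8 → 0b111001011000 (binary)
0b111001011000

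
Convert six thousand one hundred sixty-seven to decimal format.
Convert six thousand one hundred sixty-seven (English words) → 6×1000 + 1×100 + 67 = 6167 (decimal)
6167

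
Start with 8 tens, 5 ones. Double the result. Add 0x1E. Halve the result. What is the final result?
Convert 8 tens, 5 ones (place-value notation) → 8×10 + 5 = 85 (decimal)
Start: 85
85 × 2 = 170
Convert 0x1E (hexadecimal) → 1×16 + 14 = 30 (decimal)
170 + 30 = 200
200 ÷ 2 = 100
100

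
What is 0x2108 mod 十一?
Convert 0x2108 (hexadecimal) → 2×4096 + 1×256 + 8 = 8456 (decimal)
Convert 十一 (Chinese numeral) → 1×10 + 1 = 11 (decimal)
Compute 8456 mod 11 = 8
8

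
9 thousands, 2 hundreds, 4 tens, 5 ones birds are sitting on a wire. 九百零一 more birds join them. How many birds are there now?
Convert 9 thousands, 2 hundreds, 4 tens, 5 ones (place-value notation) → 9×1000 + 2×100 + 4×10 + 5 = 9245 (decimal)
Convert 九百零一 (Chinese numeral) → 9×100 + 1 = 901 (decimal)
Compute 9245 + 901 = 10146
10146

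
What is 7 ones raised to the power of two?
Convert 7 ones (place-value notation) → 7 (decimal)
Convert two (English words) → 2 (decimal)
Compute 7 ^ 2 = 49
49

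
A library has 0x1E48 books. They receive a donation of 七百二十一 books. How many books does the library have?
Convert 0x1E48 (hexadecimal) → 1×4096 + 14×256 + 4×16 + 8 = 7752 (decimal)
Convert 七百二十一 (Chinese numeral) → 7×100 + 2×10 + 1 = 721 (decimal)
Compute 7752 + 721 = 8473
8473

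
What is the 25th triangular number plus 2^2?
The 25th triangular number = 25×26/2 = 325
Convert 2^2 (power) → 4 (decimal)
Compute 325 + 4 = 329
329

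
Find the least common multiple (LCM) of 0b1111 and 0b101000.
Convert 0b1111 (binary) → 8 + 4 + 2 + 1 = 15 (decimal)
Convert 0b101000 (binary) → 32 + 8 = 40 (decimal)
Compute lcm(15, 40) = 120
120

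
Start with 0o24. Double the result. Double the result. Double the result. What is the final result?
Convert 0o24 (octal) → 2×8 + 4 = 20 (decimal)
Start: 20
20 × 2 = 40
40 × 2 = 80
80 × 2 = 160
160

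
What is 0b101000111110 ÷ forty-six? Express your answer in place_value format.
Convert 0b101000111110 (binary) → 2048 + 512 + 32 + 16 + 8 + 4 + 2 = 2622 (decimal)
Convert forty-six (English words) → 46 (decimal)
Compute 2622 ÷ 46 = 57
Convert 57 (decimal) → 57 = 5×10 + 7 → 5 tens, 7 ones (place-value notation)
5 tens, 7 ones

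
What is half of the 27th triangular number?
The 27th triangular number = 27×28/2 = 378
Compute 378 ÷ 2 = 189
189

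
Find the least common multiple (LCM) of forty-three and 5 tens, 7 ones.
Convert forty-three (English words) → 43 (decimal)
Convert 5 tens, 7 ones (place-value notation) → 5×10 + 7 = 57 (decimal)
Compute lcm(43, 57) = 2451
2451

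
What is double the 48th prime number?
The 48th prime number = 223
Compute 223 × 2 = 446
446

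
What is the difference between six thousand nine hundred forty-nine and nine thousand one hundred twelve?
Convert six thousand nine hundred forty-nine (English words) → 6×1000 + 9×100 + 49 = 6949 (decimal)
Convert nine thousand one hundred twelve (English words) → 9×1000 + 1×100 + 12 = 9112 (decimal)
Difference: |6949 - 9112| = 2163
2163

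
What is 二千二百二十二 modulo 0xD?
Convert 二千二百二十二 (Chinese numeral) → 2×1000 + 2×100 + 2×10 + 2 = 2222 (decimal)
Convert 0xD (hexadecimal) → 13 (decimal)
Compute 2222 mod 13 = 12
12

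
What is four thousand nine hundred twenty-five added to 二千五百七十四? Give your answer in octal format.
Convert four thousand nine hundred twenty-five (English words) → 4×1000 + 9×100 + 25 = 4925 (decimal)
Convert 二千五百七十四 (Chinese numeral) → 2×1000 + 5×100 + 7×10 + 4 = 2574 (decimal)
Compute 4925 + 2574 = 7499
Convert 7499 (decimal) → 7499 = 1×4096 + 6×512 + 5×64 + 1×8 + 3 → 0o16513 (octal)
0o16513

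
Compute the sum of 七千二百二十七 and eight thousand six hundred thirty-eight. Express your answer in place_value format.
Convert 七千二百二十七 (Chinese numeral) → 7×1000 + 2×100 + 2×10 + 7 = 7227 (decimal)
Convert eight thousand six hundred thirty-eight (English words) → 8×1000 + 6×100 + 38 = 8638 (decimal)
Compute 7227 + 8638 = 15865
Convert 15865 (decimal) → 15865 = 15×1000 + 8×100 + 6×10 + 5 → 15 thousands, 8 hundreds, 6 tens, 5 ones (place-value notation)
15 thousands, 8 hundreds, 6 tens, 5 ones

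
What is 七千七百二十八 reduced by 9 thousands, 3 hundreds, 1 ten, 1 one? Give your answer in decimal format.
Convert 七千七百二十八 (Chinese numeral) → 7×1000 + 7×100 + 2×10 + 8 = 7728 (decimal)
Convert 9 thousands, 3 hundreds, 1 ten, 1 one (place-value notation) → 9×1000 + 3×100 + 1×10 + 1 = 9311 (decimal)
Compute 7728 - 9311 = -1583
-1583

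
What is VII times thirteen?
Convert VII (Roman numeral) → 5 + 1 + 1 = 7 (decimal)
Convert thirteen (English words) → 13 (decimal)
Compute 7 × 13 = 91
91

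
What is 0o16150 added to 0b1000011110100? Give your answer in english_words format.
Convert 0o16150 (octal) → 1×4096 + 6×512 + 1×64 + 5×8 = 7272 (decimal)
Convert 0b1000011110100 (binary) → 4096 + 128 + 64 + 32 + 16 + 4 = 4340 (decimal)
Compute 7272 + 4340 = 11612
Convert 11612 (decimal) → 11612 = 11×1000 + 6×100 + 12 → eleven thousand six hundred twelve (English words)
eleven thousand six hundred twelve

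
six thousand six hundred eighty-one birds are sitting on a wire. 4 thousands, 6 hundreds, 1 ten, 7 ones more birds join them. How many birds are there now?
Convert six thousand six hundred eighty-one (English words) → 6×1000 + 6×100 + 81 = 6681 (decimal)
Convert 4 thousands, 6 hundreds, 1 ten, 7 ones (place-value notation) → 4×1000 + 6×100 + 1×10 + 7 = 4617 (decimal)
Compute 6681 + 4617 = 11298
11298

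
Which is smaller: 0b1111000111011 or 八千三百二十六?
Convert 0b1111000111011 (binary) → 4096 + 2048 + 1024 + 512 + 32 + 16 + 8 + 2 + 1 = 7739 (decimal)
Convert 八千三百二十六 (Chinese numeral) → 8×1000 + 3×100 + 2×10 + 6 = 8326 (decimal)
Compare 7739 vs 8326: smaller = 7739
7739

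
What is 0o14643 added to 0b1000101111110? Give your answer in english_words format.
Convert 0o14643 (octal) → 1×4096 + 4×512 + 6×64 + 4×8 + 3 = 6563 (decimal)
Convert 0b1000101111110 (binary) → 4096 + 256 + 64 + 32 + 16 + 8 + 4 + 2 = 4478 (decimal)
Compute 6563 + 4478 = 11041
Convert 11041 (decimal) → 11041 = 11×1000 + 41 → eleven thousand forty-one (English words)
eleven thousand forty-one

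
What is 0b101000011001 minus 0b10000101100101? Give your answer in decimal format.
Convert 0b101000011001 (binary) → 2048 + 512 + 16 + 8 + 1 = 2585 (decimal)
Convert 0b10000101100101 (binary) → 8192 + 256 + 64 + 32 + 4 + 1 = 8549 (decimal)
Compute 2585 - 8549 = -5964
-5964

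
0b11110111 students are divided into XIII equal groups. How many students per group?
Convert 0b11110111 (binary) → 128 + 64 + 32 + 16 + 4 + 2 + 1 = 247 (decimal)
Convert XIII (Roman numeral) → 10 + 1 + 1 + 1 = 13 (decimal)
Compute 247 ÷ 13 = 19
19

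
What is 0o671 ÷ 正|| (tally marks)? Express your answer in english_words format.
Convert 0o671 (octal) → 6×64 + 7×8 + 1 = 441 (decimal)
Convert 正|| (tally marks) → 5 + 2 = 7 (decimal)
Compute 441 ÷ 7 = 63
Convert 63 (decimal) → sixty-three (English words)
sixty-three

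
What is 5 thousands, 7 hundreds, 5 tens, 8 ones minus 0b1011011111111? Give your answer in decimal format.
Convert 5 thousands, 7 hundreds, 5 tens, 8 ones (place-value notation) → 5×1000 + 7×100 + 5×10 + 8 = 5758 (decimal)
Convert 0b1011011111111 (binary) → 4096 + 1024 + 512 + 128 + 64 + 32 + 16 + 8 + 4 + 2 + 1 = 5887 (decimal)
Compute 5758 - 5887 = -129
-129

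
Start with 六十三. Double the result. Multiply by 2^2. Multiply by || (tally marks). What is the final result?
Convert 六十三 (Chinese numeral) → 6×10 + 3 = 63 (decimal)
Start: 63
63 × 2 = 126
Convert 2^2 (power) → 4 (decimal)
126 × 4 = 504
Convert || (tally marks) → 2 (decimal)
504 × 2 = 1008
1008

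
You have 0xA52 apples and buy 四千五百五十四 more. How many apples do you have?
Convert 0xA52 (hexadecimal) → 10×256 + 5×16 + 2 = 2642 (decimal)
Convert 四千五百五十四 (Chinese numeral) → 4×1000 + 5×100 + 5×10 + 4 = 4554 (decimal)
Compute 2642 + 4554 = 7196
7196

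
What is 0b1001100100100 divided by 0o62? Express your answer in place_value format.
Convert 0b1001100100100 (binary) → 4096 + 512 + 256 + 32 + 4 = 4900 (decimal)
Convert 0o62 (octal) → 6×8 + 2 = 50 (decimal)
Compute 4900 ÷ 50 = 98
Convert 98 (decimal) → 98 = 9×10 + 8 → 9 tens, 8 ones (place-value notation)
9 tens, 8 ones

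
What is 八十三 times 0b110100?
Convert 八十三 (Chinese numeral) → 8×10 + 3 = 83 (decimal)
Convert 0b110100 (binary) → 32 + 16 + 4 = 52 (decimal)
Compute 83 × 52 = 4316
4316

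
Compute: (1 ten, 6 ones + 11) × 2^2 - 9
Convert 1 ten, 6 ones (place-value notation) → 1×10 + 6 = 16 (decimal)
Convert 2^2 (power) → 4 (decimal)
Expression in decimal: (16 + 11) × 4 - 9
Parentheses first: 16 + 11 = 27
Multiply: 27 × 4 = 108
Subtract: 108 - 9 = 99
99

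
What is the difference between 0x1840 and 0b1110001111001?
Convert 0x1840 (hexadecimal) → 1×4096 + 8×256 + 4×16 = 6208 (decimal)
Convert 0b1110001111001 (binary) → 4096 + 2048 + 1024 + 64 + 32 + 16 + 8 + 1 = 7289 (decimal)
Difference: |6208 - 7289| = 1081
1081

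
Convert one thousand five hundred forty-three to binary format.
Convert one thousand five hundred forty-three (English words) → 1×1000 + 5×100 + 43 = 1543 (decimal)
Convert 1543 (decimal) → 1543 = 1024 + 512 + 4 + 2 + 1 → 0b11000000111 (binary)
0b11000000111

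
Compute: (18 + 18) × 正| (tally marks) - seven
Convert 正| (tally marks) → 5 + 1 = 6 (decimal)
Convert seven (English words) → 7 (decimal)
Expression in decimal: (18 + 18) × 6 - 7
Parentheses first: 18 + 18 = 36
Multiply: 36 × 6 = 216
Subtract: 216 - 7 = 209
209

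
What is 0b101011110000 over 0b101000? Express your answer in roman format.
Convert 0b101011110000 (binary) → 2048 + 512 + 128 + 64 + 32 + 16 = 2800 (decimal)
Convert 0b101000 (binary) → 32 + 8 = 40 (decimal)
Compute 2800 ÷ 40 = 70
Convert 70 (decimal) → 70 = 50 + 10 + 10 → LXX (Roman numeral)
LXX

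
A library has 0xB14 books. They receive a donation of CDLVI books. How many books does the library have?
Convert 0xB14 (hexadecimal) → 11×256 + 1×16 + 4 = 2836 (decimal)
Convert CDLVI (Roman numeral) → 400 + 50 + 5 + 1 = 456 (decimal)
Compute 2836 + 456 = 3292
3292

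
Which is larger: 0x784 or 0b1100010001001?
Convert 0x784 (hexadecimal) → 7×256 + 8×16 + 4 = 1924 (decimal)
Convert 0b1100010001001 (binary) → 4096 + 2048 + 128 + 8 + 1 = 6281 (decimal)
Compare 1924 vs 6281: larger = 6281
6281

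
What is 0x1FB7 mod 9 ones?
Convert 0x1FB7 (hexadecimal) → 1×4096 + 15×256 + 11×16 + 7 = 8119 (decimal)
Convert 9 ones (place-value notation) → 9 (decimal)
Compute 8119 mod 9 = 1
1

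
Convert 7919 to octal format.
Convert 7919 (decimal) → 7919 = 1×4096 + 7×512 + 3×64 + 5×8 + 7 → 0o17357 (octal)
0o17357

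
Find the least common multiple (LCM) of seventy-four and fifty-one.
Convert seventy-four (English words) → 74 (decimal)
Convert fifty-one (English words) → 51 (decimal)
Compute lcm(74, 51) = 3774
3774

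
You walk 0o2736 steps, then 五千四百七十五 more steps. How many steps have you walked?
Convert 0o2736 (octal) → 2×512 + 7×64 + 3×8 + 6 = 1502 (decimal)
Convert 五千四百七十五 (Chinese numeral) → 5×1000 + 4×100 + 7×10 + 5 = 5475 (decimal)
Compute 1502 + 5475 = 6977
6977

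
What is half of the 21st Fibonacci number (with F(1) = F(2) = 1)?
The 21st Fibonacci number (with F(1) = F(2) = 1) = 10946
Compute 10946 ÷ 2 = 5473
5473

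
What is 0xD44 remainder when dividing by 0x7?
Convert 0xD44 (hexadecimal) → 13×256 + 4×16 + 4 = 3396 (decimal)
Convert 0x7 (hexadecimal) → 7 (decimal)
Compute 3396 mod 7 = 1
1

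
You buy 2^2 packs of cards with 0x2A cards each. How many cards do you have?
Convert 0x2A (hexadecimal) → 2×16 + 10 = 42 (decimal)
Convert 2^2 (power) → 4 (decimal)
Compute 42 × 4 = 168
168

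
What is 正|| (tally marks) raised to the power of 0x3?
Convert 正|| (tally marks) → 5 + 2 = 7 (decimal)
Convert 0x3 (hexadecimal) → 3 (decimal)
Compute 7 ^ 3 = 343
343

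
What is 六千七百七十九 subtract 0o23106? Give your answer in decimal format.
Convert 六千七百七十九 (Chinese numeral) → 6×1000 + 7×100 + 7×10 + 9 = 6779 (decimal)
Convert 0o23106 (octal) → 2×4096 + 3×512 + 1×64 + 6 = 9798 (decimal)
Compute 6779 - 9798 = -3019
-3019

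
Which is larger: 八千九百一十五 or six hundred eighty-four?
Convert 八千九百一十五 (Chinese numeral) → 8×1000 + 9×100 + 1×10 + 5 = 8915 (decimal)
Convert six hundred eighty-four (English words) → 6×100 + 84 = 684 (decimal)
Compare 8915 vs 684: larger = 8915
8915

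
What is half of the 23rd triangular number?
The 23rd triangular number = 23×24/2 = 276
Compute 276 ÷ 2 = 138
138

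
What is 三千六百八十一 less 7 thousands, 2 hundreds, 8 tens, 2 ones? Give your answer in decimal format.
Convert 三千六百八十一 (Chinese numeral) → 3×1000 + 6×100 + 8×10 + 1 = 3681 (decimal)
Convert 7 thousands, 2 hundreds, 8 tens, 2 ones (place-value notation) → 7×1000 + 2×100 + 8×10 + 2 = 7282 (decimal)
Compute 3681 - 7282 = -3601
-3601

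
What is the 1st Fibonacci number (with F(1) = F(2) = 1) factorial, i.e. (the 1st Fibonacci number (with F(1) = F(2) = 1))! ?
Convert the 1st Fibonacci number (with F(1) = F(2) = 1) (Fibonacci index) → 1 (decimal)
Compute 1! = 1
1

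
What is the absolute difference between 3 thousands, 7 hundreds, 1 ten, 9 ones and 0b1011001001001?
Convert 3 thousands, 7 hundreds, 1 ten, 9 ones (place-value notation) → 3×1000 + 7×100 + 1×10 + 9 = 3719 (decimal)
Convert 0b1011001001001 (binary) → 4096 + 1024 + 512 + 64 + 8 + 1 = 5705 (decimal)
Compute |3719 - 5705| = 1986
1986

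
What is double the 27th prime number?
The 27th prime number = 103
Compute 103 × 2 = 206
206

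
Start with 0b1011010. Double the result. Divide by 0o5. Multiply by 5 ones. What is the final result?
Convert 0b1011010 (binary) → 64 + 16 + 8 + 2 = 90 (decimal)
Start: 90
90 × 2 = 180
Convert 0o5 (octal) → 5 (decimal)
180 ÷ 5 = 36
Convert 5 ones (place-value notation) → 5 (decimal)
36 × 5 = 180
180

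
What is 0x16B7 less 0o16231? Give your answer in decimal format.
Convert 0x16B7 (hexadecimal) → 1×4096 + 6×256 + 11×16 + 7 = 5815 (decimal)
Convert 0o16231 (octal) → 1×4096 + 6×512 + 2×64 + 3×8 + 1 = 7321 (decimal)
Compute 5815 - 7321 = -1506
-1506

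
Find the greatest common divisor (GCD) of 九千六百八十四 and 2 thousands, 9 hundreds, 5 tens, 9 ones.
Convert 九千六百八十四 (Chinese numeral) → 9×1000 + 6×100 + 8×10 + 4 = 9684 (decimal)
Convert 2 thousands, 9 hundreds, 5 tens, 9 ones (place-value notation) → 2×1000 + 9×100 + 5×10 + 9 = 2959 (decimal)
Compute gcd(9684, 2959) = 269
269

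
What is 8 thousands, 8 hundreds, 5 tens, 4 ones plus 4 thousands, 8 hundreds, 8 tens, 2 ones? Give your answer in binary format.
Convert 8 thousands, 8 hundreds, 5 tens, 4 ones (place-value notation) → 8×1000 + 8×100 + 5×10 + 4 = 8854 (decimal)
Convert 4 thousands, 8 hundreds, 8 tens, 2 ones (place-value notation) → 4×1000 + 8×100 + 8×10 + 2 = 4882 (decimal)
Compute 8854 + 4882 = 13736
Convert 13736 (decimal) → 13736 = 8192 + 4096 + 1024 + 256 + 128 + 32 + 8 → 0b11010110101000 (binary)
0b11010110101000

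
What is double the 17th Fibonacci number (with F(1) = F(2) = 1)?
The 17th Fibonacci number (with F(1) = F(2) = 1) = 1597
Compute 1597 × 2 = 3194
3194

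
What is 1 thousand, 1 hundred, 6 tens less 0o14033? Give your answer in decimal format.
Convert 1 thousand, 1 hundred, 6 tens (place-value notation) → 1×1000 + 1×100 + 6×10 = 1160 (decimal)
Convert 0o14033 (octal) → 1×4096 + 4×512 + 3×8 + 3 = 6171 (decimal)
Compute 1160 - 6171 = -5011
-5011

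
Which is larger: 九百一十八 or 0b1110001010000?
Convert 九百一十八 (Chinese numeral) → 9×100 + 1×10 + 8 = 918 (decimal)
Convert 0b1110001010000 (binary) → 4096 + 2048 + 1024 + 64 + 16 = 7248 (decimal)
Compare 918 vs 7248: larger = 7248
7248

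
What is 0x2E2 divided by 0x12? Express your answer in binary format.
Convert 0x2E2 (hexadecimal) → 2×256 + 14×16 + 2 = 738 (decimal)
Convert 0x12 (hexadecimal) → 1×16 + 2 = 18 (decimal)
Compute 738 ÷ 18 = 41
Convert 41 (decimal) → 41 = 32 + 8 + 1 → 0b101001 (binary)
0b101001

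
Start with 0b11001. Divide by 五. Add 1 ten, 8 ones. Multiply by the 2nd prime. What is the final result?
Convert 0b11001 (binary) → 16 + 8 + 1 = 25 (decimal)
Start: 25
Convert 五 (Chinese numeral) → 5 (decimal)
25 ÷ 5 = 5
Convert 1 ten, 8 ones (place-value notation) → 1×10 + 8 = 18 (decimal)
5 + 18 = 23
Convert the 2nd prime (prime index) → 3 (decimal)
23 × 3 = 69
69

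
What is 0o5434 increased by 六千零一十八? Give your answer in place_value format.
Convert 0o5434 (octal) → 5×512 + 4×64 + 3×8 + 4 = 2844 (decimal)
Convert 六千零一十八 (Chinese numeral) → 6×1000 + 1×10 + 8 = 6018 (decimal)
Compute 2844 + 6018 = 8862
Convert 8862 (decimal) → 8862 = 8×1000 + 8×100 + 6×10 + 2 → 8 thousands, 8 hundreds, 6 tens, 2 ones (place-value notation)
8 thousands, 8 hundreds, 6 tens, 2 ones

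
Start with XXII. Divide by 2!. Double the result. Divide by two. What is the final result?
Convert XXII (Roman numeral) → 10 + 10 + 1 + 1 = 22 (decimal)
Start: 22
Convert 2! (factorial) → 2 (decimal)
22 ÷ 2 = 11
11 × 2 = 22
Convert two (English words) → 2 (decimal)
22 ÷ 2 = 11
11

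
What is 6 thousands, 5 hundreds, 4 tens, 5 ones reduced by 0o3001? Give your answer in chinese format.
Convert 6 thousands, 5 hundreds, 4 tens, 5 ones (place-value notation) → 6×1000 + 5×100 + 4×10 + 5 = 6545 (decimal)
Convert 0o3001 (octal) → 3×512 + 1 = 1537 (decimal)
Compute 6545 - 1537 = 5008
Convert 5008 (decimal) → 5008 = 5×1000 + 8 → 五千零八 (Chinese numeral)
五千零八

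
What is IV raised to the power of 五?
Convert IV (Roman numeral) → 4 (decimal)
Convert 五 (Chinese numeral) → 5 (decimal)
Compute 4 ^ 5 = 1024
1024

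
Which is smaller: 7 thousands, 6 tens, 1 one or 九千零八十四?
Convert 7 thousands, 6 tens, 1 one (place-value notation) → 7×1000 + 6×10 + 1 = 7061 (decimal)
Convert 九千零八十四 (Chinese numeral) → 9×1000 + 8×10 + 4 = 9084 (decimal)
Compare 7061 vs 9084: smaller = 7061
7061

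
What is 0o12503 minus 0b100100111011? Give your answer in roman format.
Convert 0o12503 (octal) → 1×4096 + 2×512 + 5×64 + 3 = 5443 (decimal)
Convert 0b100100111011 (binary) → 2048 + 256 + 32 + 16 + 8 + 2 + 1 = 2363 (decimal)
Compute 5443 - 2363 = 3080
Convert 3080 (decimal) → 3080 = 1000 + 1000 + 1000 + 50 + 10 + 10 + 10 → MMMLXXX (Roman numeral)
MMMLXXX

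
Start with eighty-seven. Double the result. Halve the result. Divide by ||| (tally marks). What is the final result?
Convert eighty-seven (English words) → 87 (decimal)
Start: 87
87 × 2 = 174
174 ÷ 2 = 87
Convert ||| (tally marks) → 3 (decimal)
87 ÷ 3 = 29
29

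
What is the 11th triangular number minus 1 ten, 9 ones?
The 11th triangular number = 11×12/2 = 66
Convert 1 ten, 9 ones (place-value notation) → 1×10 + 9 = 19 (decimal)
Compute 66 - 19 = 47
47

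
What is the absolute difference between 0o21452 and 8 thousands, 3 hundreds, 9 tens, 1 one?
Convert 0o21452 (octal) → 2×4096 + 1×512 + 4×64 + 5×8 + 2 = 9002 (decimal)
Convert 8 thousands, 3 hundreds, 9 tens, 1 one (place-value notation) → 8×1000 + 3×100 + 9×10 + 1 = 8391 (decimal)
Compute |9002 - 8391| = 611
611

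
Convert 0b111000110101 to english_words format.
Convert 0b111000110101 (binary) → 2048 + 1024 + 512 + 32 + 16 + 4 + 1 = 3637 (decimal)
Convert 3637 (decimal) → 3637 = 3×1000 + 6×100 + 37 → three thousand six hundred thirty-seven (English words)
three thousand six hundred thirty-seven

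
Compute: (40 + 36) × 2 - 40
Parentheses first: 40 + 36 = 76
Multiply: 76 × 2 = 152
Subtract: 152 - 40 = 112
112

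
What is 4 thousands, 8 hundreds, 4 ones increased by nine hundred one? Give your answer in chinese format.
Convert 4 thousands, 8 hundreds, 4 ones (place-value notation) → 4×1000 + 8×100 + 4 = 4804 (decimal)
Convert nine hundred one (English words) → 9×100 + 1 = 901 (decimal)
Compute 4804 + 901 = 5705
Convert 5705 (decimal) → 5705 = 5×1000 + 7×100 + 5 → 五千七百零五 (Chinese numeral)
五千七百零五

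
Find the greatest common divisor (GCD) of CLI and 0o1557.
Convert CLI (Roman numeral) → 100 + 50 + 1 = 151 (decimal)
Convert 0o1557 (octal) → 1×512 + 5×64 + 5×8 + 7 = 879 (decimal)
Compute gcd(151, 879) = 1
1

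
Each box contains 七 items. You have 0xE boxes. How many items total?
Convert 七 (Chinese numeral) → 7 (decimal)
Convert 0xE (hexadecimal) → 14 (decimal)
Compute 7 × 14 = 98
98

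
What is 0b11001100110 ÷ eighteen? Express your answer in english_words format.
Convert 0b11001100110 (binary) → 1024 + 512 + 64 + 32 + 4 + 2 = 1638 (decimal)
Convert eighteen (English words) → 18 (decimal)
Compute 1638 ÷ 18 = 91
Convert 91 (decimal) → ninety-one (English words)
ninety-one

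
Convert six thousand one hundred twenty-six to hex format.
Convert six thousand one hundred twenty-six (English words) → 6×1000 + 1×100 + 26 = 6126 (decimal)
Convert 6126 (decimal) → 6126 = 1×4096 + 7×256 + 14×16 + 14 → 0x17EE (hexadecimal)
0x17EE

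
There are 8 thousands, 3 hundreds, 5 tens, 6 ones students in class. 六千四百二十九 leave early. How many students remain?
Convert 8 thousands, 3 hundreds, 5 tens, 6 ones (place-value notation) → 8×1000 + 3×100 + 5×10 + 6 = 8356 (decimal)
Convert 六千四百二十九 (Chinese numeral) → 6×1000 + 4×100 + 2×10 + 9 = 6429 (decimal)
Compute 8356 - 6429 = 1927
1927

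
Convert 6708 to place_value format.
Convert 6708 (decimal) → 6708 = 6×1000 + 7×100 + 8 → 6 thousands, 7 hundreds, 8 ones (place-value notation)
6 thousands, 7 hundreds, 8 ones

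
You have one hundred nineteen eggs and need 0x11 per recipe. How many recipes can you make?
Convert one hundred nineteen (English words) → 1×100 + 19 = 119 (decimal)
Convert 0x11 (hexadecimal) → 1×16 + 1 = 17 (decimal)
Compute 119 ÷ 17 = 7
7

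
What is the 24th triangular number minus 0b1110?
The 24th triangular number = 24×25/2 = 300
Convert 0b1110 (binary) → 8 + 4 + 2 = 14 (decimal)
Compute 300 - 14 = 286
286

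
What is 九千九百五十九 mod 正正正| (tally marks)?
Convert 九千九百五十九 (Chinese numeral) → 9×1000 + 9×100 + 5×10 + 9 = 9959 (decimal)
Convert 正正正| (tally marks) → 5 + 5 + 5 + 1 = 16 (decimal)
Compute 9959 mod 16 = 7
7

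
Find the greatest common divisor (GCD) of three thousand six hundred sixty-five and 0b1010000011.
Convert three thousand six hundred sixty-five (English words) → 3×1000 + 6×100 + 65 = 3665 (decimal)
Convert 0b1010000011 (binary) → 512 + 128 + 2 + 1 = 643 (decimal)
Compute gcd(3665, 643) = 1
1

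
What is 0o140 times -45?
Convert 0o140 (octal) → 1×64 + 4×8 = 96 (decimal)
Compute 96 × -45 = -4320
-4320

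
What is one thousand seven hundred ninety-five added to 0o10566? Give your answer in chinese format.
Convert one thousand seven hundred ninety-five (English words) → 1×1000 + 7×100 + 95 = 1795 (decimal)
Convert 0o10566 (octal) → 1×4096 + 5×64 + 6×8 + 6 = 4470 (decimal)
Compute 1795 + 4470 = 6265
Convert 6265 (decimal) → 6265 = 6×1000 + 2×100 + 6×10 + 5 → 六千二百六十五 (Chinese numeral)
六千二百六十五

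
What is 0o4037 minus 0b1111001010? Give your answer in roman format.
Convert 0o4037 (octal) → 4×512 + 3×8 + 7 = 2079 (decimal)
Convert 0b1111001010 (binary) → 512 + 256 + 128 + 64 + 8 + 2 = 970 (decimal)
Compute 2079 - 970 = 1109
Convert 1109 (decimal) → 1109 = 1000 + 100 + 9 → MCIX (Roman numeral)
MCIX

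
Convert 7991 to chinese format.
Convert 7991 (decimal) → 7991 = 7×1000 + 9×100 + 9×10 + 1 → 七千九百九十一 (Chinese numeral)
七千九百九十一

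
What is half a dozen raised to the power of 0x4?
Convert half a dozen (colloquial) → 6 (decimal)
Convert 0x4 (hexadecimal) → 4 (decimal)
Compute 6 ^ 4 = 1296
1296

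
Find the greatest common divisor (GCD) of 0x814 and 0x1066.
Convert 0x814 (hexadecimal) → 8×256 + 1×16 + 4 = 2068 (decimal)
Convert 0x1066 (hexadecimal) → 1×4096 + 6×16 + 6 = 4198 (decimal)
Compute gcd(2068, 4198) = 2
2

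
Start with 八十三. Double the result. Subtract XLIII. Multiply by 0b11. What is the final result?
Convert 八十三 (Chinese numeral) → 8×10 + 3 = 83 (decimal)
Start: 83
83 × 2 = 166
Convert XLIII (Roman numeral) → 40 + 1 + 1 + 1 = 43 (decimal)
166 - 43 = 123
Convert 0b11 (binary) → 2 + 1 = 3 (decimal)
123 × 3 = 369
369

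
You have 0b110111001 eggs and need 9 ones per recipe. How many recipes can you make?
Convert 0b110111001 (binary) → 256 + 128 + 32 + 16 + 8 + 1 = 441 (decimal)
Convert 9 ones (place-value notation) → 9 (decimal)
Compute 441 ÷ 9 = 49
49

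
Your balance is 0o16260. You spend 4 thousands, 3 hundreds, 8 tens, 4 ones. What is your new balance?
Convert 0o16260 (octal) → 1×4096 + 6×512 + 2×64 + 6×8 = 7344 (decimal)
Convert 4 thousands, 3 hundreds, 8 tens, 4 ones (place-value notation) → 4×1000 + 3×100 + 8×10 + 4 = 4384 (decimal)
Compute 7344 - 4384 = 2960
2960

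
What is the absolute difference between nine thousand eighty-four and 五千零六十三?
Convert nine thousand eighty-four (English words) → 9×1000 + 84 = 9084 (decimal)
Convert 五千零六十三 (Chinese numeral) → 5×1000 + 6×10 + 3 = 5063 (decimal)
Compute |9084 - 5063| = 4021
4021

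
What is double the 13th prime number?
The 13th prime number = 41
Compute 41 × 2 = 82
82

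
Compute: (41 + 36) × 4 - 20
Parentheses first: 41 + 36 = 77
Multiply: 77 × 4 = 308
Subtract: 308 - 20 = 288
288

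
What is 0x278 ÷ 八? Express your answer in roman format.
Convert 0x278 (hexadecimal) → 2×256 + 7×16 + 8 = 632 (decimal)
Convert 八 (Chinese numeral) → 8 (decimal)
Compute 632 ÷ 8 = 79
Convert 79 (decimal) → 79 = 50 + 10 + 10 + 9 → LXXIX (Roman numeral)
LXXIX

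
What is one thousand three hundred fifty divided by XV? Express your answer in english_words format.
Convert one thousand three hundred fifty (English words) → 1×1000 + 3×100 + 50 = 1350 (decimal)
Convert XV (Roman numeral) → 10 + 5 = 15 (decimal)
Compute 1350 ÷ 15 = 90
Convert 90 (decimal) → ninety (English words)
ninety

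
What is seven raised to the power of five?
Convert seven (English words) → 7 (decimal)
Convert five (English words) → 5 (decimal)
Compute 7 ^ 5 = 16807
16807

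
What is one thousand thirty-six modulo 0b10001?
Convert one thousand thirty-six (English words) → 1×1000 + 36 = 1036 (decimal)
Convert 0b10001 (binary) → 16 + 1 = 17 (decimal)
Compute 1036 mod 17 = 16
16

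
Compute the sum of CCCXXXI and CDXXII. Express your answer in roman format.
Convert CCCXXXI (Roman numeral) → 100 + 100 + 100 + 10 + 10 + 10 + 1 = 331 (decimal)
Convert CDXXII (Roman numeral) → 400 + 10 + 10 + 1 + 1 = 422 (decimal)
Compute 331 + 422 = 753
Convert 753 (decimal) → 753 = 500 + 100 + 100 + 50 + 1 + 1 + 1 → DCCLIII (Roman numeral)
DCCLIII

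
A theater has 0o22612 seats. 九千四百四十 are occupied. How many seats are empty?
Convert 0o22612 (octal) → 2×4096 + 2×512 + 6×64 + 1×8 + 2 = 9610 (decimal)
Convert 九千四百四十 (Chinese numeral) → 9×1000 + 4×100 + 4×10 = 9440 (decimal)
Compute 9610 - 9440 = 170
170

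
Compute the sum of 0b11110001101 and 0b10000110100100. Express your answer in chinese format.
Convert 0b11110001101 (binary) → 1024 + 512 + 256 + 128 + 8 + 4 + 1 = 1933 (decimal)
Convert 0b10000110100100 (binary) → 8192 + 256 + 128 + 32 + 4 = 8612 (decimal)
Compute 1933 + 8612 = 10545
Convert 10545 (decimal) → 10545 = 1×10000 + 5×100 + 4×10 + 5 → 一万零五百四十五 (Chinese numeral)
一万零五百四十五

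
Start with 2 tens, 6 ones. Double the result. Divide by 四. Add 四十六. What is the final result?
Convert 2 tens, 6 ones (place-value notation) → 2×10 + 6 = 26 (decimal)
Start: 26
26 × 2 = 52
Convert 四 (Chinese numeral) → 4 (decimal)
52 ÷ 4 = 13
Convert 四十六 (Chinese numeral) → 4×10 + 6 = 46 (decimal)
13 + 46 = 59
59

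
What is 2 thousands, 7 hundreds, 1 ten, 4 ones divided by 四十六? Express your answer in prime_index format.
Convert 2 thousands, 7 hundreds, 1 ten, 4 ones (place-value notation) → 2×1000 + 7×100 + 1×10 + 4 = 2714 (decimal)
Convert 四十六 (Chinese numeral) → 4×10 + 6 = 46 (decimal)
Compute 2714 ÷ 46 = 59
Convert 59 (decimal) → the 17th prime (prime index)
the 17th prime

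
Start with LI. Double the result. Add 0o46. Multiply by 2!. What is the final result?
Convert LI (Roman numeral) → 50 + 1 = 51 (decimal)
Start: 51
51 × 2 = 102
Convert 0o46 (octal) → 4×8 + 6 = 38 (decimal)
102 + 38 = 140
Convert 2! (factorial) → 2 (decimal)
140 × 2 = 280
280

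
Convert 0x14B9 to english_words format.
Convert 0x14B9 (hexadecimal) → 1×4096 + 4×256 + 11×16 + 9 = 5305 (decimal)
Convert 5305 (decimal) → 5305 = 5×1000 + 3×100 + 5 → five thousand three hundred five (English words)
five thousand three hundred five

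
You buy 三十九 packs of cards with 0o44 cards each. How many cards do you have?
Convert 0o44 (octal) → 4×8 + 4 = 36 (decimal)
Convert 三十九 (Chinese numeral) → 3×10 + 9 = 39 (decimal)
Compute 36 × 39 = 1404
1404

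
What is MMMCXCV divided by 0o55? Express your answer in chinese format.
Convert MMMCXCV (Roman numeral) → 1000 + 1000 + 1000 + 100 + 90 + 5 = 3195 (decimal)
Convert 0o55 (octal) → 5×8 + 5 = 45 (decimal)
Compute 3195 ÷ 45 = 71
Convert 71 (decimal) → 71 = 7×10 + 1 → 七十一 (Chinese numeral)
七十一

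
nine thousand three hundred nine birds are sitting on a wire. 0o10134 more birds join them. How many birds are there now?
Convert nine thousand three hundred nine (English words) → 9×1000 + 3×100 + 9 = 9309 (decimal)
Convert 0o10134 (octal) → 1×4096 + 1×64 + 3×8 + 4 = 4188 (decimal)
Compute 9309 + 4188 = 13497
13497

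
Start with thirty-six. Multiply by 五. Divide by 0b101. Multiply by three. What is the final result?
Convert thirty-six (English words) → 36 (decimal)
Start: 36
Convert 五 (Chinese numeral) → 5 (decimal)
36 × 5 = 180
Convert 0b101 (binary) → 4 + 1 = 5 (decimal)
180 ÷ 5 = 36
Convert three (English words) → 3 (decimal)
36 × 3 = 108
108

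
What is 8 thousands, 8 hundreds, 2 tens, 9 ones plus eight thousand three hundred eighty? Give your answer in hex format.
Convert 8 thousands, 8 hundreds, 2 tens, 9 ones (place-value notation) → 8×1000 + 8×100 + 2×10 + 9 = 8829 (decimal)
Convert eight thousand three hundred eighty (English words) → 8×1000 + 3×100 + 80 = 8380 (decimal)
Compute 8829 + 8380 = 17209
Convert 17209 (decimal) → 17209 = 4×4096 + 3×256 + 3×16 + 9 → 0x4339 (hexadecimal)
0x4339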